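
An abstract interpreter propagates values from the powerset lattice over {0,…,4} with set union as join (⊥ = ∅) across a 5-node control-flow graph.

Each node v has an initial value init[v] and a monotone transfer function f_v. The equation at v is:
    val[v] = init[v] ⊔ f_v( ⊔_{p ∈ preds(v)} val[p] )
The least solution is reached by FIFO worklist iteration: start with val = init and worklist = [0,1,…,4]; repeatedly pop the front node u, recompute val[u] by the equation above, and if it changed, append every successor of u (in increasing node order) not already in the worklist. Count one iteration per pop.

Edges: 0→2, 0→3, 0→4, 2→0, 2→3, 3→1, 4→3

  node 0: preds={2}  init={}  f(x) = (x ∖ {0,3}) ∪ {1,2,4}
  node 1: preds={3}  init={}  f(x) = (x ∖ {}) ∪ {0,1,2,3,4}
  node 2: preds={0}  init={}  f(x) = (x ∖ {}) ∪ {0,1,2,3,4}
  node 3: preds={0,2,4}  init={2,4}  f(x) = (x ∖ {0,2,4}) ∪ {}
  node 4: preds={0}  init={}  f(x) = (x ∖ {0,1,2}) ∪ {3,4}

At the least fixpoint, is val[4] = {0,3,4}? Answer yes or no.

Iteration log — 8 steps:
  step 1. node 0  ⊔preds={}  new={1,2,4}  old={}  +wl: 
  step 2. node 1  ⊔preds={2,4}  new={0,1,2,3,4}  old={}  +wl: 
  step 3. node 2  ⊔preds={1,2,4}  new={0,1,2,3,4}  old={}  +wl: 0
  step 4. node 3  ⊔preds={0,1,2,3,4}  new={1,2,3,4}  old={2,4}  +wl: 1
  step 5. node 4  ⊔preds={1,2,4}  new={3,4}  old={}  +wl: 3
  step 6. node 0  ⊔preds={0,1,2,3,4}  new={1,2,4}  stable
  step 7. node 1  ⊔preds={1,2,3,4}  new={0,1,2,3,4}  stable
  step 8. node 3  ⊔preds={0,1,2,3,4}  new={1,2,3,4}  stable

Least fixpoint reached:
  node 0: {1,2,4}
  node 1: {0,1,2,3,4}
  node 2: {0,1,2,3,4}
  node 3: {1,2,3,4}
  node 4: {3,4}

no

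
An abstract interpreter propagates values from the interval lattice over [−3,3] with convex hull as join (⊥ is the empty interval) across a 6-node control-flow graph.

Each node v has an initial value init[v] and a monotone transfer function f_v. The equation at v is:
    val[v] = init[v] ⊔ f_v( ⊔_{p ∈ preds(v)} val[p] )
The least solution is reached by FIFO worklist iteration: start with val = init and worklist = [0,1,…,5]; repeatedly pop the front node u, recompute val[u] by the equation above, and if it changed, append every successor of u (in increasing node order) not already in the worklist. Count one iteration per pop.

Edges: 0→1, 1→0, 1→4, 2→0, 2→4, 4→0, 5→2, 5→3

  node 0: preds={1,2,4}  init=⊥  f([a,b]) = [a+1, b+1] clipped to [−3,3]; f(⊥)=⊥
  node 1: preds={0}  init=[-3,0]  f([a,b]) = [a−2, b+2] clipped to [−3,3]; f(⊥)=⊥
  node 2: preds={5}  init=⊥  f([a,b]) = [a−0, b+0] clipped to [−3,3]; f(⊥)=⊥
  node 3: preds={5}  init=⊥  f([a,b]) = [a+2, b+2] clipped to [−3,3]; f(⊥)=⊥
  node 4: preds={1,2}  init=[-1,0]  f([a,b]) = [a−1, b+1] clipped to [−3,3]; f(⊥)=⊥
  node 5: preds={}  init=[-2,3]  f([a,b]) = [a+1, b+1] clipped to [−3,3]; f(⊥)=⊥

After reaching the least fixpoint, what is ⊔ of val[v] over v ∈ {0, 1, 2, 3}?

[-3,3]

Iteration log — 8 steps:
  step 1. node 0  ⊔preds=[-3,0]  new=[-2,1]  old=⊥  +wl: 
  step 2. node 1  ⊔preds=[-2,1]  new=[-3,3]  old=[-3,0]  +wl: 0
  step 3. node 2  ⊔preds=[-2,3]  new=[-2,3]  old=⊥  +wl: 
  step 4. node 3  ⊔preds=[-2,3]  new=[0,3]  old=⊥  +wl: 
  step 5. node 4  ⊔preds=[-3,3]  new=[-3,3]  old=[-1,0]  +wl: 
  step 6. node 5  ⊔preds=⊥  new=[-2,3]  stable
  step 7. node 0  ⊔preds=[-3,3]  new=[-2,3]  old=[-2,1]  +wl: 1
  step 8. node 1  ⊔preds=[-2,3]  new=[-3,3]  stable

Least fixpoint reached:
  node 0: [-2,3]
  node 1: [-3,3]
  node 2: [-2,3]
  node 3: [0,3]
  node 4: [-3,3]
  node 5: [-2,3]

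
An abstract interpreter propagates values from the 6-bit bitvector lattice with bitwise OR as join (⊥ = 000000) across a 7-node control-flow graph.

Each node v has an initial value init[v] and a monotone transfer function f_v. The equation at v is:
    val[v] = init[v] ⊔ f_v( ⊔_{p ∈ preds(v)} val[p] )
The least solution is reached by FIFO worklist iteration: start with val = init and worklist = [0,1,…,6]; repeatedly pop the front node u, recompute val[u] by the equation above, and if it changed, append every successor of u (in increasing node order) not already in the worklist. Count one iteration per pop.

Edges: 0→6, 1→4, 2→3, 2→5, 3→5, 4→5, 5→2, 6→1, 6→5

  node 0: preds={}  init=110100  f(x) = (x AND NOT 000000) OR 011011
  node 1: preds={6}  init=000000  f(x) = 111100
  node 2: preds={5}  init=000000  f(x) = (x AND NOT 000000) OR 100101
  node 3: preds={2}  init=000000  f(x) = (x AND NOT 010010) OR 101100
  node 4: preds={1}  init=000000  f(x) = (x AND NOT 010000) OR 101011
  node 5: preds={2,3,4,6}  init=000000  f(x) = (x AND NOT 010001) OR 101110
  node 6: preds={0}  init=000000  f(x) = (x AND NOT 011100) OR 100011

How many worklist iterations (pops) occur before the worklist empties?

11

Trace (11 dequeues):
  [1] u=0 | in 000000 | out 111111 | prev 110100 | push {}
  [2] u=1 | in 000000 | out 111100 | prev 000000 | push {}
  [3] u=2 | in 000000 | out 100101 | prev 000000 | push {}
  [4] u=3 | in 100101 | out 101101 | prev 000000 | push {}
  [5] u=4 | in 111100 | out 101111 | prev 000000 | push {}
  [6] u=5 | in 101111 | out 101110 | prev 000000 | push {2}
  [7] u=6 | in 111111 | out 100011 | prev 000000 | push {1,5}
  [8] u=2 | in 101110 | out 101111 | prev 100101 | push {3}
  [9] u=1 | in 100011 | out 111100 | ==
  [10] u=5 | in 101111 | out 101110 | ==
  [11] u=3 | in 101111 | out 101101 | ==

Converged values:
  [0] 111111
  [1] 111100
  [2] 101111
  [3] 101101
  [4] 101111
  [5] 101110
  [6] 100011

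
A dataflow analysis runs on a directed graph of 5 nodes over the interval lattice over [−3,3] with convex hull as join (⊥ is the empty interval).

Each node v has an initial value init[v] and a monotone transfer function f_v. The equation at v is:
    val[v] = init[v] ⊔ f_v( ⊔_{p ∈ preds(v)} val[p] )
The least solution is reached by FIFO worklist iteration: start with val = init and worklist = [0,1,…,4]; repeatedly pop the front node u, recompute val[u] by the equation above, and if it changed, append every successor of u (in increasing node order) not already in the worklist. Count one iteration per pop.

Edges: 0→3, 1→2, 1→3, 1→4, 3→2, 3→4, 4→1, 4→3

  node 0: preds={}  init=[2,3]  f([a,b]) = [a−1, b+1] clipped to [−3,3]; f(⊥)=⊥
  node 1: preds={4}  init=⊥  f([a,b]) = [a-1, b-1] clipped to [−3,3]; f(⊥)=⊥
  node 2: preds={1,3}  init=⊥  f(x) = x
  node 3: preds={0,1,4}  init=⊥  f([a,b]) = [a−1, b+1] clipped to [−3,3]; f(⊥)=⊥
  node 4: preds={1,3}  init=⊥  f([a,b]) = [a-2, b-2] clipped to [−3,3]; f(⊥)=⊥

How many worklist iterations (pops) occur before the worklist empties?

14

Iteration log — 14 steps:
  step 1. node 0  ⊔preds=⊥  new=[2,3]  stable
  step 2. node 1  ⊔preds=⊥  new=⊥  stable
  step 3. node 2  ⊔preds=⊥  new=⊥  stable
  step 4. node 3  ⊔preds=[2,3]  new=[1,3]  old=⊥  +wl: 2
  step 5. node 4  ⊔preds=[1,3]  new=[-1,1]  old=⊥  +wl: 1,3
  step 6. node 2  ⊔preds=[1,3]  new=[1,3]  old=⊥  +wl: 
  step 7. node 1  ⊔preds=[-1,1]  new=[-2,0]  old=⊥  +wl: 2,4
  step 8. node 3  ⊔preds=[-2,3]  new=[-3,3]  old=[1,3]  +wl: 
  step 9. node 2  ⊔preds=[-3,3]  new=[-3,3]  old=[1,3]  +wl: 
  step 10. node 4  ⊔preds=[-3,3]  new=[-3,1]  old=[-1,1]  +wl: 1,3
  step 11. node 1  ⊔preds=[-3,1]  new=[-3,0]  old=[-2,0]  +wl: 2,4
  step 12. node 3  ⊔preds=[-3,3]  new=[-3,3]  stable
  step 13. node 2  ⊔preds=[-3,3]  new=[-3,3]  stable
  step 14. node 4  ⊔preds=[-3,3]  new=[-3,1]  stable

Least fixpoint reached:
  node 0: [2,3]
  node 1: [-3,0]
  node 2: [-3,3]
  node 3: [-3,3]
  node 4: [-3,1]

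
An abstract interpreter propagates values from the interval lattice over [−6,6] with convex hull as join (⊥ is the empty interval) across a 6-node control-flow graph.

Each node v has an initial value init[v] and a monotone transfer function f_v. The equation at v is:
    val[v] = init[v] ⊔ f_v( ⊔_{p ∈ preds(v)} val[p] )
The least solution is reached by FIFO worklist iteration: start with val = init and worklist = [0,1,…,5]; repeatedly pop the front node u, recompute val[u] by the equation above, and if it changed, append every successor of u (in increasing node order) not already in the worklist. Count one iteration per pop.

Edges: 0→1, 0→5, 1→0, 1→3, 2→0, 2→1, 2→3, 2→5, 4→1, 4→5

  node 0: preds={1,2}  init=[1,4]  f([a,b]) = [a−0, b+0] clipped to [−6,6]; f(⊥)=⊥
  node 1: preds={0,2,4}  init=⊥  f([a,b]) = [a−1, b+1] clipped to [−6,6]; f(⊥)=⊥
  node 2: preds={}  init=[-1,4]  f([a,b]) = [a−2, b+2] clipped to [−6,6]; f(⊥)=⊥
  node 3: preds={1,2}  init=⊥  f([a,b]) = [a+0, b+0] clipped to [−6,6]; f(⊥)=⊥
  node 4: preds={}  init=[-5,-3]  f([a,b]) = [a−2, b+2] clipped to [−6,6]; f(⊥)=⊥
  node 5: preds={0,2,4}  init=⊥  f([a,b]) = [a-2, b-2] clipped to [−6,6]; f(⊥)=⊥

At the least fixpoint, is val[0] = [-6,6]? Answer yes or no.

Trace (13 dequeues):
  [1] u=0 | in [-1,4] | out [-1,4] | prev [1,4] | push {}
  [2] u=1 | in [-5,4] | out [-6,5] | prev ⊥ | push {0}
  [3] u=2 | in ⊥ | out [-1,4] | ==
  [4] u=3 | in [-6,5] | out [-6,5] | prev ⊥ | push {}
  [5] u=4 | in ⊥ | out [-5,-3] | ==
  [6] u=5 | in [-5,4] | out [-6,2] | prev ⊥ | push {}
  [7] u=0 | in [-6,5] | out [-6,5] | prev [-1,4] | push {1,5}
  [8] u=1 | in [-6,5] | out [-6,6] | prev [-6,5] | push {0,3}
  [9] u=5 | in [-6,5] | out [-6,3] | prev [-6,2] | push {}
  [10] u=0 | in [-6,6] | out [-6,6] | prev [-6,5] | push {1,5}
  [11] u=3 | in [-6,6] | out [-6,6] | prev [-6,5] | push {}
  [12] u=1 | in [-6,6] | out [-6,6] | ==
  [13] u=5 | in [-6,6] | out [-6,4] | prev [-6,3] | push {}

Converged values:
  [0] [-6,6]
  [1] [-6,6]
  [2] [-1,4]
  [3] [-6,6]
  [4] [-5,-3]
  [5] [-6,4]

yes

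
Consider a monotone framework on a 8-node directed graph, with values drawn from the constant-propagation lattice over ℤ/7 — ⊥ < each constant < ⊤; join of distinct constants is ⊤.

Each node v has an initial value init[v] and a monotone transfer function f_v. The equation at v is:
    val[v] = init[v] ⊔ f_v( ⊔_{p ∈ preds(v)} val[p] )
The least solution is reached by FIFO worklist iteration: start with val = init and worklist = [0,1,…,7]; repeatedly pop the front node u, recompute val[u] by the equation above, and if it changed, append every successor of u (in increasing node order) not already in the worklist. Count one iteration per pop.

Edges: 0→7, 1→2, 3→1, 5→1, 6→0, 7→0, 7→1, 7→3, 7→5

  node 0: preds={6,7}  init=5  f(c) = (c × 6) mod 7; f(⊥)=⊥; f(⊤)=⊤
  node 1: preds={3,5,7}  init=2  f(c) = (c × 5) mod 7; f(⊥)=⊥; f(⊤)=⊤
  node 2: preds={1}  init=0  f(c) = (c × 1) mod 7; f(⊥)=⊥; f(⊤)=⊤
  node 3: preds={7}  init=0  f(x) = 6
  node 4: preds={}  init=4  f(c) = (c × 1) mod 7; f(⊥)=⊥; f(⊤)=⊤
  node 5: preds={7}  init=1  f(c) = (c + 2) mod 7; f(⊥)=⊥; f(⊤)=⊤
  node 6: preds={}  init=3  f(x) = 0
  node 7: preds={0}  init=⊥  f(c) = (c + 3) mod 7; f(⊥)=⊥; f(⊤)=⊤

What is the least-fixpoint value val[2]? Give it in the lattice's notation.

⊤

Trace (13 dequeues):
  [1] u=0 | in 3 | out ⊤ | prev 5 | push {}
  [2] u=1 | in ⊤ | out ⊤ | prev 2 | push {}
  [3] u=2 | in ⊤ | out ⊤ | prev 0 | push {}
  [4] u=3 | in ⊥ | out ⊤ | prev 0 | push {1}
  [5] u=4 | in ⊥ | out 4 | ==
  [6] u=5 | in ⊥ | out 1 | ==
  [7] u=6 | in ⊥ | out ⊤ | prev 3 | push {0}
  [8] u=7 | in ⊤ | out ⊤ | prev ⊥ | push {3,5}
  [9] u=1 | in ⊤ | out ⊤ | ==
  [10] u=0 | in ⊤ | out ⊤ | ==
  [11] u=3 | in ⊤ | out ⊤ | ==
  [12] u=5 | in ⊤ | out ⊤ | prev 1 | push {1}
  [13] u=1 | in ⊤ | out ⊤ | ==

Converged values:
  [0] ⊤
  [1] ⊤
  [2] ⊤
  [3] ⊤
  [4] 4
  [5] ⊤
  [6] ⊤
  [7] ⊤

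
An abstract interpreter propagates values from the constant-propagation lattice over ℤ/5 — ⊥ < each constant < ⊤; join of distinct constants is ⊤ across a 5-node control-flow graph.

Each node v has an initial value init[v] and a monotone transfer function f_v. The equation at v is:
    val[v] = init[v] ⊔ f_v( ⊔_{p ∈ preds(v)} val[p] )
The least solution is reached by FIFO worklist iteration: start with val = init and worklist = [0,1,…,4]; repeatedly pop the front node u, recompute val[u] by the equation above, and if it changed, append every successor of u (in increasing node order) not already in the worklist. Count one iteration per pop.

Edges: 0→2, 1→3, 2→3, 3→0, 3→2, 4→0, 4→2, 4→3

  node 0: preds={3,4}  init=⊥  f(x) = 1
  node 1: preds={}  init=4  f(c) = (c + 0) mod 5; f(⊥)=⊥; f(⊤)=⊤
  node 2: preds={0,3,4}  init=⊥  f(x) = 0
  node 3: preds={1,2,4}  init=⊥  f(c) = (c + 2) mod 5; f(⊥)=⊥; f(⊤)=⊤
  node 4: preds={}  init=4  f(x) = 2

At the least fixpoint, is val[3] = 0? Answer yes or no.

Trace (8 dequeues):
  [1] u=0 | in 4 | out 1 | prev ⊥ | push {}
  [2] u=1 | in ⊥ | out 4 | ==
  [3] u=2 | in ⊤ | out 0 | prev ⊥ | push {}
  [4] u=3 | in ⊤ | out ⊤ | prev ⊥ | push {0,2}
  [5] u=4 | in ⊥ | out ⊤ | prev 4 | push {3}
  [6] u=0 | in ⊤ | out 1 | ==
  [7] u=2 | in ⊤ | out 0 | ==
  [8] u=3 | in ⊤ | out ⊤ | ==

Converged values:
  [0] 1
  [1] 4
  [2] 0
  [3] ⊤
  [4] ⊤

no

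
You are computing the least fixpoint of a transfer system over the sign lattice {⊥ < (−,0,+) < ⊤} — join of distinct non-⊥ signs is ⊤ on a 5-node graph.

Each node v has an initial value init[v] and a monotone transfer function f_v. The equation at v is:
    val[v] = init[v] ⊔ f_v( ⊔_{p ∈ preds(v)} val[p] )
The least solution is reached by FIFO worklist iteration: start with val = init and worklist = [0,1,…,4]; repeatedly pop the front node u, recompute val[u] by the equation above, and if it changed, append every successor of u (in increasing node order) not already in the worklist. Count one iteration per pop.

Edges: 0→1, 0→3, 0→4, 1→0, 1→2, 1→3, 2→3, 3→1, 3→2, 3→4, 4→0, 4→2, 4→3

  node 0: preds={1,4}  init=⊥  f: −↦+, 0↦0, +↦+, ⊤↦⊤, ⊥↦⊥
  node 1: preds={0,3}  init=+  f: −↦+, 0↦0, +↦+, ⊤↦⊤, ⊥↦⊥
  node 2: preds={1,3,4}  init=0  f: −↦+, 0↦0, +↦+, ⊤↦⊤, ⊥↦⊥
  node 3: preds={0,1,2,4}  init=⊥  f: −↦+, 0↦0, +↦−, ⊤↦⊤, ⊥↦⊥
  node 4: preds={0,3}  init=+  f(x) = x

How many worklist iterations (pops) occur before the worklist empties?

Worklist (11 pops):
  #1 pop 0: in=+ → + (was ⊥); enqueue []
  #2 pop 1: in=+ → + (no change)
  #3 pop 2: in=+ → ⊤ (was 0); enqueue []
  #4 pop 3: in=⊤ → ⊤ (was ⊥); enqueue [1,2]
  #5 pop 4: in=⊤ → ⊤ (was +); enqueue [0,3]
  #6 pop 1: in=⊤ → ⊤ (was +); enqueue []
  #7 pop 2: in=⊤ → ⊤ (no change)
  #8 pop 0: in=⊤ → ⊤ (was +); enqueue [1,4]
  #9 pop 3: in=⊤ → ⊤ (no change)
  #10 pop 1: in=⊤ → ⊤ (no change)
  #11 pop 4: in=⊤ → ⊤ (no change)

Fixpoint:
  val[0] = ⊤
  val[1] = ⊤
  val[2] = ⊤
  val[3] = ⊤
  val[4] = ⊤

11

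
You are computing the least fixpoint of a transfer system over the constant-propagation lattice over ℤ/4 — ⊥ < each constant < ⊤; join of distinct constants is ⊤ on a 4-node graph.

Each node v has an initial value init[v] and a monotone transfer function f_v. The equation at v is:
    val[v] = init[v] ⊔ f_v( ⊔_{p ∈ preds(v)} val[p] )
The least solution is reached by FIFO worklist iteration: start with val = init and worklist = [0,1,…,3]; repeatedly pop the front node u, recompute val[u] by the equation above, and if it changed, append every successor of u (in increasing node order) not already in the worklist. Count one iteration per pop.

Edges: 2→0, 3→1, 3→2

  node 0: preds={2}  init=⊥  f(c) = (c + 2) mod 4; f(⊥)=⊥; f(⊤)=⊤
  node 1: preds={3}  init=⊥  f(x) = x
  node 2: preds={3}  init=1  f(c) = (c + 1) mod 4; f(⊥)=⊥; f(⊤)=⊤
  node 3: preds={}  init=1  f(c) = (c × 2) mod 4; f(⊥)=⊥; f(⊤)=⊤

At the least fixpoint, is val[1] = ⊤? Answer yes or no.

Trace (5 dequeues):
  [1] u=0 | in 1 | out 3 | prev ⊥ | push {}
  [2] u=1 | in 1 | out 1 | prev ⊥ | push {}
  [3] u=2 | in 1 | out ⊤ | prev 1 | push {0}
  [4] u=3 | in ⊥ | out 1 | ==
  [5] u=0 | in ⊤ | out ⊤ | prev 3 | push {}

Converged values:
  [0] ⊤
  [1] 1
  [2] ⊤
  [3] 1

no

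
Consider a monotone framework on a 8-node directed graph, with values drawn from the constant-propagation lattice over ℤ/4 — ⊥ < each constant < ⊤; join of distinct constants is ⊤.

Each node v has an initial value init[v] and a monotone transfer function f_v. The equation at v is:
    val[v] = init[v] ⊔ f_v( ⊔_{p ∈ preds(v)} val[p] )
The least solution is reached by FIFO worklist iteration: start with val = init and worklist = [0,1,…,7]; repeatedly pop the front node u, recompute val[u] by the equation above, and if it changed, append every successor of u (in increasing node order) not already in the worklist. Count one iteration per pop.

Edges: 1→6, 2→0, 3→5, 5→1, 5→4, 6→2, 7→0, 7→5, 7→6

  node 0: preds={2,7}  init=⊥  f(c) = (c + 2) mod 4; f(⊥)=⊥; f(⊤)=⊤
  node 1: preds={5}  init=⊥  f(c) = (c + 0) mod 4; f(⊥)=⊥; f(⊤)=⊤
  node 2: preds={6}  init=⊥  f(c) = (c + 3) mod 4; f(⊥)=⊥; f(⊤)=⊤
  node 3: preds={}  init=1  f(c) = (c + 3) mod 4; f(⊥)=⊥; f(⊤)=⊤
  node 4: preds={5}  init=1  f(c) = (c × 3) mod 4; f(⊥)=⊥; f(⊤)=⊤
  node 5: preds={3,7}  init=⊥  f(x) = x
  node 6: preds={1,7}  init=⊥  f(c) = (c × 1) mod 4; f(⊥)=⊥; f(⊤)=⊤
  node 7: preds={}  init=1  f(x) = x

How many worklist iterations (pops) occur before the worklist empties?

13

Iteration log — 13 steps:
  step 1. node 0  ⊔preds=1  new=3  old=⊥  +wl: 
  step 2. node 1  ⊔preds=⊥  new=⊥  stable
  step 3. node 2  ⊔preds=⊥  new=⊥  stable
  step 4. node 3  ⊔preds=⊥  new=1  stable
  step 5. node 4  ⊔preds=⊥  new=1  stable
  step 6. node 5  ⊔preds=1  new=1  old=⊥  +wl: 1,4
  step 7. node 6  ⊔preds=1  new=1  old=⊥  +wl: 2
  step 8. node 7  ⊔preds=⊥  new=1  stable
  step 9. node 1  ⊔preds=1  new=1  old=⊥  +wl: 6
  step 10. node 4  ⊔preds=1  new=⊤  old=1  +wl: 
  step 11. node 2  ⊔preds=1  new=0  old=⊥  +wl: 0
  step 12. node 6  ⊔preds=1  new=1  stable
  step 13. node 0  ⊔preds=⊤  new=⊤  old=3  +wl: 

Least fixpoint reached:
  node 0: ⊤
  node 1: 1
  node 2: 0
  node 3: 1
  node 4: ⊤
  node 5: 1
  node 6: 1
  node 7: 1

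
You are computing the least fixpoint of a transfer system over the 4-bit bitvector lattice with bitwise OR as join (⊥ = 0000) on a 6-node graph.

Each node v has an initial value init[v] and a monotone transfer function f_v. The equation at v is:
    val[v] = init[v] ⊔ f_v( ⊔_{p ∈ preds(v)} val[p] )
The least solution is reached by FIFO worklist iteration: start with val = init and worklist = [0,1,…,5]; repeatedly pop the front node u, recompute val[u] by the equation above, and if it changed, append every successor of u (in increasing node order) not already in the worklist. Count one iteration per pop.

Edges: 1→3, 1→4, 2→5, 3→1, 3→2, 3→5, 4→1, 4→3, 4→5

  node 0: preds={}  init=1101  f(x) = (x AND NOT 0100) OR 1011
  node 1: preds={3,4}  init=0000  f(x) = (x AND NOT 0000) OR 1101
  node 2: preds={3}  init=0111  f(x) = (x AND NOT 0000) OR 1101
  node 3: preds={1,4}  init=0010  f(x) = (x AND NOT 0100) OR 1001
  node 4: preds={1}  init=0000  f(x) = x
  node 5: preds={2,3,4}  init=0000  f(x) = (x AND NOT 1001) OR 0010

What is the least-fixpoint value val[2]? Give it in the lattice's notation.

Worklist (9 pops):
  #1 pop 0: in=0000 → 1111 (was 1101); enqueue []
  #2 pop 1: in=0010 → 1111 (was 0000); enqueue []
  #3 pop 2: in=0010 → 1111 (was 0111); enqueue []
  #4 pop 3: in=1111 → 1011 (was 0010); enqueue [1,2]
  #5 pop 4: in=1111 → 1111 (was 0000); enqueue [3]
  #6 pop 5: in=1111 → 0110 (was 0000); enqueue []
  #7 pop 1: in=1111 → 1111 (no change)
  #8 pop 2: in=1011 → 1111 (no change)
  #9 pop 3: in=1111 → 1011 (no change)

Fixpoint:
  val[0] = 1111
  val[1] = 1111
  val[2] = 1111
  val[3] = 1011
  val[4] = 1111
  val[5] = 0110

1111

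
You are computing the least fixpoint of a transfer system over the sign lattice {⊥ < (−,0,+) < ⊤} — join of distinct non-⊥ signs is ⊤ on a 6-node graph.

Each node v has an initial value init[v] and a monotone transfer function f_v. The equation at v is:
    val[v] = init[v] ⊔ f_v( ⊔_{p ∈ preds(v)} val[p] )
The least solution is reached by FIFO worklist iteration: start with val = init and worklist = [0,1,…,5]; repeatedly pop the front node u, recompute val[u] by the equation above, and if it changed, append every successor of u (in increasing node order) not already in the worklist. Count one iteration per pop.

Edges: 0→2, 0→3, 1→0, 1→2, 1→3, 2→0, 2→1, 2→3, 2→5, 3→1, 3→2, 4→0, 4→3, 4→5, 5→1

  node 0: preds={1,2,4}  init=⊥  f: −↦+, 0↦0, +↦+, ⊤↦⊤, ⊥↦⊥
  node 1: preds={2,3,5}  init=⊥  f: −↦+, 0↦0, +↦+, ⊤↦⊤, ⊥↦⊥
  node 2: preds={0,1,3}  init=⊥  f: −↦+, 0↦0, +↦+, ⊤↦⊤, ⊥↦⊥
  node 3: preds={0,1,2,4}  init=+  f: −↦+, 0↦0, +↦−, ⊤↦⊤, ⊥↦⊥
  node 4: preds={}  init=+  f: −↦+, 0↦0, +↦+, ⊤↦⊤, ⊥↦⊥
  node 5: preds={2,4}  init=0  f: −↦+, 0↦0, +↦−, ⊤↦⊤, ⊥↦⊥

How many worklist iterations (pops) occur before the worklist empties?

Iteration log — 10 steps:
  step 1. node 0  ⊔preds=+  new=+  old=⊥  +wl: 
  step 2. node 1  ⊔preds=⊤  new=⊤  old=⊥  +wl: 0
  step 3. node 2  ⊔preds=⊤  new=⊤  old=⊥  +wl: 1
  step 4. node 3  ⊔preds=⊤  new=⊤  old=+  +wl: 2
  step 5. node 4  ⊔preds=⊥  new=+  stable
  step 6. node 5  ⊔preds=⊤  new=⊤  old=0  +wl: 
  step 7. node 0  ⊔preds=⊤  new=⊤  old=+  +wl: 3
  step 8. node 1  ⊔preds=⊤  new=⊤  stable
  step 9. node 2  ⊔preds=⊤  new=⊤  stable
  step 10. node 3  ⊔preds=⊤  new=⊤  stable

Least fixpoint reached:
  node 0: ⊤
  node 1: ⊤
  node 2: ⊤
  node 3: ⊤
  node 4: +
  node 5: ⊤

10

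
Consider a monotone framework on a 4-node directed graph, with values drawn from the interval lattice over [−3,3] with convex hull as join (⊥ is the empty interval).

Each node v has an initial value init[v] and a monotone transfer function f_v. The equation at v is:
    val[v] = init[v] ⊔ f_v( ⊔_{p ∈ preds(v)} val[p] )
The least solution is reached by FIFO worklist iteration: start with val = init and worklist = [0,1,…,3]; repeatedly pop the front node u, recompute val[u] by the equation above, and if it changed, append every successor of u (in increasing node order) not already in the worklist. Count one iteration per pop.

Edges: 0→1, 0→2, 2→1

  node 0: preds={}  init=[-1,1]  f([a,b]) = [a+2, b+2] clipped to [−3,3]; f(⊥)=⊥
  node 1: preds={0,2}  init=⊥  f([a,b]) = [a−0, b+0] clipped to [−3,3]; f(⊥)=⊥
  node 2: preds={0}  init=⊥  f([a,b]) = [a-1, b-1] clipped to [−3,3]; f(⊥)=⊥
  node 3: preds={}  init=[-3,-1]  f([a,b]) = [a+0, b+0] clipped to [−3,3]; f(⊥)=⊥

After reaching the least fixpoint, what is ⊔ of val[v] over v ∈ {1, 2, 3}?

Iteration log — 5 steps:
  step 1. node 0  ⊔preds=⊥  new=[-1,1]  stable
  step 2. node 1  ⊔preds=[-1,1]  new=[-1,1]  old=⊥  +wl: 
  step 3. node 2  ⊔preds=[-1,1]  new=[-2,0]  old=⊥  +wl: 1
  step 4. node 3  ⊔preds=⊥  new=[-3,-1]  stable
  step 5. node 1  ⊔preds=[-2,1]  new=[-2,1]  old=[-1,1]  +wl: 

Least fixpoint reached:
  node 0: [-1,1]
  node 1: [-2,1]
  node 2: [-2,0]
  node 3: [-3,-1]

[-3,1]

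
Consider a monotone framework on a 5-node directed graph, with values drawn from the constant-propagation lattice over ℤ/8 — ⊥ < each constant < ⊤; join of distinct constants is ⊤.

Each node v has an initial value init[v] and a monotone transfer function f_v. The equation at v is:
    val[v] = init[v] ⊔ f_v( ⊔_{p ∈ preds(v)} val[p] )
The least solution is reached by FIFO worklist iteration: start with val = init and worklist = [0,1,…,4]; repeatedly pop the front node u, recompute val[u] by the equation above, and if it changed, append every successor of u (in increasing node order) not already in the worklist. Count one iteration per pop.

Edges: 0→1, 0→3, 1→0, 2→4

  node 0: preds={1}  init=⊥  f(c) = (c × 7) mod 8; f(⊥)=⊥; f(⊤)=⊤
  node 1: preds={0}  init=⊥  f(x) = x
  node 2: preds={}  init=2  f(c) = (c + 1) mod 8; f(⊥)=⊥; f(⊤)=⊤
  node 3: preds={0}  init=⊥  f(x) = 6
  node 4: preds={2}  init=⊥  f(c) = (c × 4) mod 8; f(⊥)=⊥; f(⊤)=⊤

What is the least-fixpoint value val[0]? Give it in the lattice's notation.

Trace (5 dequeues):
  [1] u=0 | in ⊥ | out ⊥ | ==
  [2] u=1 | in ⊥ | out ⊥ | ==
  [3] u=2 | in ⊥ | out 2 | ==
  [4] u=3 | in ⊥ | out 6 | prev ⊥ | push {}
  [5] u=4 | in 2 | out 0 | prev ⊥ | push {}

Converged values:
  [0] ⊥
  [1] ⊥
  [2] 2
  [3] 6
  [4] 0

⊥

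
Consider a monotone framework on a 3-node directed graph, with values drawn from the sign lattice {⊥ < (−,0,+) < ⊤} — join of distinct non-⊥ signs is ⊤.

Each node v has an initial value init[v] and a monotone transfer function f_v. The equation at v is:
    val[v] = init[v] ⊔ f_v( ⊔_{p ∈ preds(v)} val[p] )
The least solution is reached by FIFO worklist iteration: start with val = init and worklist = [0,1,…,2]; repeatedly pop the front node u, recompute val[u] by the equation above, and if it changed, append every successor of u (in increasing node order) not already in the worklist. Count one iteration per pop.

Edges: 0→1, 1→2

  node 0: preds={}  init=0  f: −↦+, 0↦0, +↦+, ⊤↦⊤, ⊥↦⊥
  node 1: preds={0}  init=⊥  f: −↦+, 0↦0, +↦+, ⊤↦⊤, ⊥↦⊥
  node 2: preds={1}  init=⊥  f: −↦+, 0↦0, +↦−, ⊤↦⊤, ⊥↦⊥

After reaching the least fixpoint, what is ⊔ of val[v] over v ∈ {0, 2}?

0

Worklist (3 pops):
  #1 pop 0: in=⊥ → 0 (no change)
  #2 pop 1: in=0 → 0 (was ⊥); enqueue []
  #3 pop 2: in=0 → 0 (was ⊥); enqueue []

Fixpoint:
  val[0] = 0
  val[1] = 0
  val[2] = 0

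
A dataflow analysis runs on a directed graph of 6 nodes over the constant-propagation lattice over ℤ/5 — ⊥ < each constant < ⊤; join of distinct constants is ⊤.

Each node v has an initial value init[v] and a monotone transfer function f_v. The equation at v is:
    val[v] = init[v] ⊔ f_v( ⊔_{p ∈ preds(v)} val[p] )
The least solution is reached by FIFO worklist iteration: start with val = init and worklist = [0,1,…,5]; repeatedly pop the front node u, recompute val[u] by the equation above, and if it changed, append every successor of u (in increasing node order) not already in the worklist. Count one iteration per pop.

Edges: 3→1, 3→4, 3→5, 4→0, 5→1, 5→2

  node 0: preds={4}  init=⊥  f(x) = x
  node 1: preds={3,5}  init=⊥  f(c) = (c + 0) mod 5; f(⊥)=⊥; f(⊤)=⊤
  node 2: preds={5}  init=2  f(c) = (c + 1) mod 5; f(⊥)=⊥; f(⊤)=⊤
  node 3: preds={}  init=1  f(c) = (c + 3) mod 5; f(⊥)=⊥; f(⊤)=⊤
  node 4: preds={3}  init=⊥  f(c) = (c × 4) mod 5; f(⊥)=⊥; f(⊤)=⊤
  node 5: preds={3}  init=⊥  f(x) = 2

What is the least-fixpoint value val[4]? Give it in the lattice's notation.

Iteration log — 9 steps:
  step 1. node 0  ⊔preds=⊥  new=⊥  stable
  step 2. node 1  ⊔preds=1  new=1  old=⊥  +wl: 
  step 3. node 2  ⊔preds=⊥  new=2  stable
  step 4. node 3  ⊔preds=⊥  new=1  stable
  step 5. node 4  ⊔preds=1  new=4  old=⊥  +wl: 0
  step 6. node 5  ⊔preds=1  new=2  old=⊥  +wl: 1,2
  step 7. node 0  ⊔preds=4  new=4  old=⊥  +wl: 
  step 8. node 1  ⊔preds=⊤  new=⊤  old=1  +wl: 
  step 9. node 2  ⊔preds=2  new=⊤  old=2  +wl: 

Least fixpoint reached:
  node 0: 4
  node 1: ⊤
  node 2: ⊤
  node 3: 1
  node 4: 4
  node 5: 2

4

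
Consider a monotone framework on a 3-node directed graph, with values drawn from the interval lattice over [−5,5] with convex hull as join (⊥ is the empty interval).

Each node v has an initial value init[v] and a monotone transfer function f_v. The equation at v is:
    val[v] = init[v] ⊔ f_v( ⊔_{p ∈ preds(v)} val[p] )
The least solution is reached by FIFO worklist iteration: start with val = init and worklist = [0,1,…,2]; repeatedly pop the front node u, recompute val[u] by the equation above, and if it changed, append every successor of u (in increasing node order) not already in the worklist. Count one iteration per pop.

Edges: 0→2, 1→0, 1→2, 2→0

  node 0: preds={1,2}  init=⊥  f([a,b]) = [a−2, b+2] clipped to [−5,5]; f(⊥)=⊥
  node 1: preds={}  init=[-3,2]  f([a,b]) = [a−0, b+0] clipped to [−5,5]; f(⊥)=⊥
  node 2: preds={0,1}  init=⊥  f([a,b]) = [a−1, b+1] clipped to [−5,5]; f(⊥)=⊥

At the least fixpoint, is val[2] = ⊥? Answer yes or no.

no

Trace (5 dequeues):
  [1] u=0 | in [-3,2] | out [-5,4] | prev ⊥ | push {}
  [2] u=1 | in ⊥ | out [-3,2] | ==
  [3] u=2 | in [-5,4] | out [-5,5] | prev ⊥ | push {0}
  [4] u=0 | in [-5,5] | out [-5,5] | prev [-5,4] | push {2}
  [5] u=2 | in [-5,5] | out [-5,5] | ==

Converged values:
  [0] [-5,5]
  [1] [-3,2]
  [2] [-5,5]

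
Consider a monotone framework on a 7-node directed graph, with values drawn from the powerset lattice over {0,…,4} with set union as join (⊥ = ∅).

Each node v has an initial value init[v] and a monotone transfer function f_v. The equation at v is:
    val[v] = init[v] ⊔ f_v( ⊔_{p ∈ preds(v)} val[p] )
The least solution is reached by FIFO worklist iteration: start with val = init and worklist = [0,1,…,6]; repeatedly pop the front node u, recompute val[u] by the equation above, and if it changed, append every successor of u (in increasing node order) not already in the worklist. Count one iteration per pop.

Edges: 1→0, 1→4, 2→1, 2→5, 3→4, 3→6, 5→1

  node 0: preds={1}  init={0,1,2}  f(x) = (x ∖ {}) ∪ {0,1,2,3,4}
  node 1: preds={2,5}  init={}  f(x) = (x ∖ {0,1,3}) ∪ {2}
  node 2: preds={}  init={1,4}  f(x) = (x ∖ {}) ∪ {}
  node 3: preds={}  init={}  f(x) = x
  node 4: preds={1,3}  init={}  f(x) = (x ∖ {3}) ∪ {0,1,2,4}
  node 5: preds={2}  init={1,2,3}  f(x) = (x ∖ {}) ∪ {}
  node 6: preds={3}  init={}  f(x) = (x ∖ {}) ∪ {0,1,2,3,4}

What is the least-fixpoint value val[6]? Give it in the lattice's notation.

{0,1,2,3,4}

Iteration log — 9 steps:
  step 1. node 0  ⊔preds={}  new={0,1,2,3,4}  old={0,1,2}  +wl: 
  step 2. node 1  ⊔preds={1,2,3,4}  new={2,4}  old={}  +wl: 0
  step 3. node 2  ⊔preds={}  new={1,4}  stable
  step 4. node 3  ⊔preds={}  new={}  stable
  step 5. node 4  ⊔preds={2,4}  new={0,1,2,4}  old={}  +wl: 
  step 6. node 5  ⊔preds={1,4}  new={1,2,3,4}  old={1,2,3}  +wl: 1
  step 7. node 6  ⊔preds={}  new={0,1,2,3,4}  old={}  +wl: 
  step 8. node 0  ⊔preds={2,4}  new={0,1,2,3,4}  stable
  step 9. node 1  ⊔preds={1,2,3,4}  new={2,4}  stable

Least fixpoint reached:
  node 0: {0,1,2,3,4}
  node 1: {2,4}
  node 2: {1,4}
  node 3: {}
  node 4: {0,1,2,4}
  node 5: {1,2,3,4}
  node 6: {0,1,2,3,4}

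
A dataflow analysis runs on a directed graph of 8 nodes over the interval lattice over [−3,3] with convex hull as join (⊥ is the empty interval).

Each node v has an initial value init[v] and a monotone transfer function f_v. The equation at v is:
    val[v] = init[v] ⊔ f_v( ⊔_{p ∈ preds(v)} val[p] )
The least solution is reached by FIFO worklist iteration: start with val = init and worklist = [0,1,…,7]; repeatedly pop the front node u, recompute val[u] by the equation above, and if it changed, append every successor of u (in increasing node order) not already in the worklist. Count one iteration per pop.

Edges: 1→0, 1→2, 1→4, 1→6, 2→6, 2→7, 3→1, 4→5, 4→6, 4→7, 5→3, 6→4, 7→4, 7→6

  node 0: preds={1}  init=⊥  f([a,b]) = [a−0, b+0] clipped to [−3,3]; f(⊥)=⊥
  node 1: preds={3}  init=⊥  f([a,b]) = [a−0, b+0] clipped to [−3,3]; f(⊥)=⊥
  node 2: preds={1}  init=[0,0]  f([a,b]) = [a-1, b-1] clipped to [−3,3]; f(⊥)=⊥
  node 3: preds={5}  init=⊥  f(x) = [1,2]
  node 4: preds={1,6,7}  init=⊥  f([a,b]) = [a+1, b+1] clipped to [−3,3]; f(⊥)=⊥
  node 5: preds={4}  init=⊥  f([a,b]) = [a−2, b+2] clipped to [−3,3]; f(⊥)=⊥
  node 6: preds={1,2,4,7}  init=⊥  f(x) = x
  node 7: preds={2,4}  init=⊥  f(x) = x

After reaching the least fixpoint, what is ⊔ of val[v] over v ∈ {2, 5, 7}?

Worklist (18 pops):
  #1 pop 0: in=⊥ → ⊥ (no change)
  #2 pop 1: in=⊥ → ⊥ (no change)
  #3 pop 2: in=⊥ → [0,0] (no change)
  #4 pop 3: in=⊥ → [1,2] (was ⊥); enqueue [1]
  #5 pop 4: in=⊥ → ⊥ (no change)
  #6 pop 5: in=⊥ → ⊥ (no change)
  #7 pop 6: in=[0,0] → [0,0] (was ⊥); enqueue [4]
  #8 pop 7: in=[0,0] → [0,0] (was ⊥); enqueue [6]
  #9 pop 1: in=[1,2] → [1,2] (was ⊥); enqueue [0,2]
  #10 pop 4: in=[0,2] → [1,3] (was ⊥); enqueue [5,7]
  #11 pop 6: in=[0,3] → [0,3] (was [0,0]); enqueue [4]
  #12 pop 0: in=[1,2] → [1,2] (was ⊥); enqueue []
  #13 pop 2: in=[1,2] → [0,1] (was [0,0]); enqueue [6]
  #14 pop 5: in=[1,3] → [-1,3] (was ⊥); enqueue [3]
  #15 pop 7: in=[0,3] → [0,3] (was [0,0]); enqueue []
  #16 pop 4: in=[0,3] → [1,3] (no change)
  #17 pop 6: in=[0,3] → [0,3] (no change)
  #18 pop 3: in=[-1,3] → [1,2] (no change)

Fixpoint:
  val[0] = [1,2]
  val[1] = [1,2]
  val[2] = [0,1]
  val[3] = [1,2]
  val[4] = [1,3]
  val[5] = [-1,3]
  val[6] = [0,3]
  val[7] = [0,3]

[-1,3]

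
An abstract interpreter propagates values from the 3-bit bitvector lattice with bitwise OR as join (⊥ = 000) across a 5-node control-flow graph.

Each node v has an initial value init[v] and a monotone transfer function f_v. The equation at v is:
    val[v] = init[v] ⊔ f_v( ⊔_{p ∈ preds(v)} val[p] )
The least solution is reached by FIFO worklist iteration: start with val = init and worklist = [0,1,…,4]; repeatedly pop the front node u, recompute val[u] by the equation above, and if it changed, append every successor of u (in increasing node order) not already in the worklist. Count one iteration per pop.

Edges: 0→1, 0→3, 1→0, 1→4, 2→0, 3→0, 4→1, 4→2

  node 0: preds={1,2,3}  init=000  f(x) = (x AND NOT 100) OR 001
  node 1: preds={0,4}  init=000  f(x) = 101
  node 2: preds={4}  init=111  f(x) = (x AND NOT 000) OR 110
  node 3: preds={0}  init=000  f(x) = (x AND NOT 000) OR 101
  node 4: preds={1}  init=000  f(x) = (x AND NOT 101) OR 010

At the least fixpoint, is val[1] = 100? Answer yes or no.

Trace (8 dequeues):
  [1] u=0 | in 111 | out 011 | prev 000 | push {}
  [2] u=1 | in 011 | out 101 | prev 000 | push {0}
  [3] u=2 | in 000 | out 111 | ==
  [4] u=3 | in 011 | out 111 | prev 000 | push {}
  [5] u=4 | in 101 | out 010 | prev 000 | push {1,2}
  [6] u=0 | in 111 | out 011 | ==
  [7] u=1 | in 011 | out 101 | ==
  [8] u=2 | in 010 | out 111 | ==

Converged values:
  [0] 011
  [1] 101
  [2] 111
  [3] 111
  [4] 010

no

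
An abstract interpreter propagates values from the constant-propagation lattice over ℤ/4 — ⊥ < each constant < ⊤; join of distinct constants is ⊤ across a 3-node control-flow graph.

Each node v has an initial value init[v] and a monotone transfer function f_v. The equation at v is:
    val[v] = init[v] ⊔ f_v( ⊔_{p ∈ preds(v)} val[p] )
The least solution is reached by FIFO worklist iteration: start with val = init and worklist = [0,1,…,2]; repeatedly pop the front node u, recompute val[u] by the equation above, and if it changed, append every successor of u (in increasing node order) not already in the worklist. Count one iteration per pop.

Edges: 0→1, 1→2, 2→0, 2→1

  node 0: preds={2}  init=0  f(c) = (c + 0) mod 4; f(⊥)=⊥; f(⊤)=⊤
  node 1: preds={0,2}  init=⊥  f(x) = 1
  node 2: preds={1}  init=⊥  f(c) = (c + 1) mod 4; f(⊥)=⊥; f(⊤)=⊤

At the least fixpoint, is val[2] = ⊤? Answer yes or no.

no

Worklist (5 pops):
  #1 pop 0: in=⊥ → 0 (no change)
  #2 pop 1: in=0 → 1 (was ⊥); enqueue []
  #3 pop 2: in=1 → 2 (was ⊥); enqueue [0,1]
  #4 pop 0: in=2 → ⊤ (was 0); enqueue []
  #5 pop 1: in=⊤ → 1 (no change)

Fixpoint:
  val[0] = ⊤
  val[1] = 1
  val[2] = 2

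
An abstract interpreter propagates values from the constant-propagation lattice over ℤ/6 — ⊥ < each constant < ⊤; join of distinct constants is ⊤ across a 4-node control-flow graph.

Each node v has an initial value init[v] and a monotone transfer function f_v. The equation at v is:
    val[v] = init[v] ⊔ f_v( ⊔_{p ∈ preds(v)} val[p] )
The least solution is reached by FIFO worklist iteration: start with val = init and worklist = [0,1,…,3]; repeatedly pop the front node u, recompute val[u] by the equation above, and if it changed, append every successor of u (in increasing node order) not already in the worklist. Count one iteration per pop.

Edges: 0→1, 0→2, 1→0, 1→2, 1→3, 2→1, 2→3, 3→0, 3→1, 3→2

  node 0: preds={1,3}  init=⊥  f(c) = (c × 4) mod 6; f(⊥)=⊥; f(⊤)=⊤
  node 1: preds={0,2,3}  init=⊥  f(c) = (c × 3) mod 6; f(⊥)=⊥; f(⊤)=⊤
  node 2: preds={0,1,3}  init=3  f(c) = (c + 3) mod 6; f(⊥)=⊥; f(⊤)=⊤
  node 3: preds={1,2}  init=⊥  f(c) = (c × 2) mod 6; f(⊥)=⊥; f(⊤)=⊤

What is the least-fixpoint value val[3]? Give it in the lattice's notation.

⊤

Iteration log — 9 steps:
  step 1. node 0  ⊔preds=⊥  new=⊥  stable
  step 2. node 1  ⊔preds=3  new=3  old=⊥  +wl: 0
  step 3. node 2  ⊔preds=3  new=⊤  old=3  +wl: 1
  step 4. node 3  ⊔preds=⊤  new=⊤  old=⊥  +wl: 2
  step 5. node 0  ⊔preds=⊤  new=⊤  old=⊥  +wl: 
  step 6. node 1  ⊔preds=⊤  new=⊤  old=3  +wl: 0,3
  step 7. node 2  ⊔preds=⊤  new=⊤  stable
  step 8. node 0  ⊔preds=⊤  new=⊤  stable
  step 9. node 3  ⊔preds=⊤  new=⊤  stable

Least fixpoint reached:
  node 0: ⊤
  node 1: ⊤
  node 2: ⊤
  node 3: ⊤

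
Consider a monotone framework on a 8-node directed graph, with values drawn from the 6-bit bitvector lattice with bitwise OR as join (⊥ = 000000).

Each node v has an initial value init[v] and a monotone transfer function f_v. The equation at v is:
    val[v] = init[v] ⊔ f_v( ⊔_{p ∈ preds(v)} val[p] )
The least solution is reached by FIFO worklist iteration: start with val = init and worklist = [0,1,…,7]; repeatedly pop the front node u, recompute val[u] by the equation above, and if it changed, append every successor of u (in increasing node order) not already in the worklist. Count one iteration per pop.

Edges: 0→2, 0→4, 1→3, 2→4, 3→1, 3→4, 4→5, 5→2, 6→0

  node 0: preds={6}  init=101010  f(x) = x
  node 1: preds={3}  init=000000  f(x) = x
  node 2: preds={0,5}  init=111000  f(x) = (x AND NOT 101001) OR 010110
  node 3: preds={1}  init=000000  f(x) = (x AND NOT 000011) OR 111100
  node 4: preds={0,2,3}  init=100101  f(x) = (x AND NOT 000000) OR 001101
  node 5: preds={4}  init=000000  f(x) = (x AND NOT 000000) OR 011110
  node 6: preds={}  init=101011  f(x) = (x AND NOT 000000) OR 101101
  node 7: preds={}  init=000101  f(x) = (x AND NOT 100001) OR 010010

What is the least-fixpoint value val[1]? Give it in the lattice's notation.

Worklist (14 pops):
  #1 pop 0: in=101011 → 101011 (was 101010); enqueue []
  #2 pop 1: in=000000 → 000000 (no change)
  #3 pop 2: in=101011 → 111110 (was 111000); enqueue []
  #4 pop 3: in=000000 → 111100 (was 000000); enqueue [1]
  #5 pop 4: in=111111 → 111111 (was 100101); enqueue []
  #6 pop 5: in=111111 → 111111 (was 000000); enqueue [2]
  #7 pop 6: in=000000 → 101111 (was 101011); enqueue [0]
  #8 pop 7: in=000000 → 010111 (was 000101); enqueue []
  #9 pop 1: in=111100 → 111100 (was 000000); enqueue [3]
  #10 pop 2: in=111111 → 111110 (no change)
  #11 pop 0: in=101111 → 101111 (was 101011); enqueue [2,4]
  #12 pop 3: in=111100 → 111100 (no change)
  #13 pop 2: in=111111 → 111110 (no change)
  #14 pop 4: in=111111 → 111111 (no change)

Fixpoint:
  val[0] = 101111
  val[1] = 111100
  val[2] = 111110
  val[3] = 111100
  val[4] = 111111
  val[5] = 111111
  val[6] = 101111
  val[7] = 010111

111100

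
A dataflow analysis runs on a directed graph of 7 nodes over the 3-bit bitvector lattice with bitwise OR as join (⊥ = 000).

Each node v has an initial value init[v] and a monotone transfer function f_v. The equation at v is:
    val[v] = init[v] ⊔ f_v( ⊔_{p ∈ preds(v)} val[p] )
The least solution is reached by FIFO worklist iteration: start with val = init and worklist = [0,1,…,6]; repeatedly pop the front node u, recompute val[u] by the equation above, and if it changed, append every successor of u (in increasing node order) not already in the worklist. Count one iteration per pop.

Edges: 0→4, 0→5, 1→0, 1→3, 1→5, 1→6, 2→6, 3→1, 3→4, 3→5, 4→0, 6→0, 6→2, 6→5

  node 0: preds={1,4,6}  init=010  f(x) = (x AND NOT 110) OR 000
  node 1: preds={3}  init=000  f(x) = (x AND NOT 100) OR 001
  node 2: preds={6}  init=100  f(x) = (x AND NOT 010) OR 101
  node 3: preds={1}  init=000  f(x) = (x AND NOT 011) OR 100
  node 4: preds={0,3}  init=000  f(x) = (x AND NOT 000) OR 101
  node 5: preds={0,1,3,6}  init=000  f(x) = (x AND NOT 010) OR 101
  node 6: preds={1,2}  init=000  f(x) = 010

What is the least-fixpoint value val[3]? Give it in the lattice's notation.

100

Iteration log — 12 steps:
  step 1. node 0  ⊔preds=000  new=010  stable
  step 2. node 1  ⊔preds=000  new=001  old=000  +wl: 0
  step 3. node 2  ⊔preds=000  new=101  old=100  +wl: 
  step 4. node 3  ⊔preds=001  new=100  old=000  +wl: 1
  step 5. node 4  ⊔preds=110  new=111  old=000  +wl: 
  step 6. node 5  ⊔preds=111  new=101  old=000  +wl: 
  step 7. node 6  ⊔preds=101  new=010  old=000  +wl: 2,5
  step 8. node 0  ⊔preds=111  new=011  old=010  +wl: 4
  step 9. node 1  ⊔preds=100  new=001  stable
  step 10. node 2  ⊔preds=010  new=101  stable
  step 11. node 5  ⊔preds=111  new=101  stable
  step 12. node 4  ⊔preds=111  new=111  stable

Least fixpoint reached:
  node 0: 011
  node 1: 001
  node 2: 101
  node 3: 100
  node 4: 111
  node 5: 101
  node 6: 010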